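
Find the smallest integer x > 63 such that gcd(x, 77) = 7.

70

77 = 7·11. Any x with gcd(x, 77) = 7 is a multiple of 7, say 7s, with s coprime to 11.
Need s > 63/7, so s ≥ 10. First s ≥ 10 with gcd(s, 11) = 1 is s = 10. Thus x = 7·10 = 70.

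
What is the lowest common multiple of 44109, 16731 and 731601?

44109 = 3² · 13² · 29; 16731 = 3² · 11 · 13²; 731601 = 3² · 13³ · 37
lcm takes max exponent of each prime: 3² · 11 · 13³ · 29 · 37 = 233380719

233380719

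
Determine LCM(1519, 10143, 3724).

1519 = 7² · 31; 10143 = 3² · 7² · 23; 3724 = 2² · 7² · 19
lcm takes max exponent of each prime: 2² · 3² · 7² · 19 · 23 · 31 = 23896908

23896908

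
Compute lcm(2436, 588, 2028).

2881788

2436 = 2² · 3 · 7 · 29; 588 = 2² · 3 · 7²; 2028 = 2² · 3 · 13²
lcm takes max exponent of each prime: 2² · 3 · 7² · 13² · 29 = 2881788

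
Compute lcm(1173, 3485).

240465

gcd first: 3485 = 2·1173 + 1139; 1173 = 1·1139 + 34; 1139 = 33·34 + 17; 34 = 2·17 + 0 → gcd = 17
lcm = 1173·3485/gcd = 4087905/17 = 240465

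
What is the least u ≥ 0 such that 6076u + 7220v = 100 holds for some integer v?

1685

gcd(6076, 7220) = 4 (Euclid: 7220 = 1·6076 + 1144; 6076 = 5·1144 + 356; 1144 = 3·356 + 76; 356 = 4·76 + 52; 76 = 1·52 + 24; 52 = 2·24 + 4; 24 = 6·4 + 0), and 4 | 100.
Extended Euclid: 6076·(284) + 7220·(-239) = 4. Scale by 25: u₀ = 7100.
General solution u = u₀ + 1805t; reducing mod 1805 gives u = 1685 (and v = -1418).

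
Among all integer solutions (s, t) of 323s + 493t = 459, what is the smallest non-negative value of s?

gcd(323, 493) = 17 (Euclid: 493 = 1·323 + 170; 323 = 1·170 + 153; 170 = 1·153 + 17; 153 = 9·17 + 0), and 17 | 459.
Extended Euclid: 323·(-3) + 493·(2) = 17. Scale by 27: s₀ = -81.
General solution s = s₀ + 29k; reducing mod 29 gives s = 6 (and t = -3).

6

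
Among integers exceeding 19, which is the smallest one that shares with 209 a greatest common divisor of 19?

gcd(m, 209) = 19 forces 19 | m; write m = 19s. Then gcd(19s, 19·11) = 19·gcd(s, 11), so need gcd(s, 11) = 1.
19s > 19 gives s ≥ 2. The least s ≥ 2 coprime to 11 is 2, so m = 19·2 = 38.

38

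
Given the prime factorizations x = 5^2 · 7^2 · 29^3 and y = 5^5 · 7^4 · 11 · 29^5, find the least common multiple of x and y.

max exponent per prime: 5^5 · 7^4 · 11 · 29^5 = 1692874863246875

1692874863246875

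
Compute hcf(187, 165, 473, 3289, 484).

187 = 11 · 17; 165 = 3 · 5 · 11; 473 = 11 · 43; 3289 = 11 · 13 · 23; 484 = 2² · 11²
gcd takes min exponent of each prime: 11 = 11

11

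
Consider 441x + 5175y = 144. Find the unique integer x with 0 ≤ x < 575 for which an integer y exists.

59

Reduce mod 5175: 441x ≡ 144 (mod 5175). With g = gcd(441, 5175) = 9 dividing 144, divide through: 49x ≡ 16 (mod 575).
Since gcd(49, 575) = 1, x ≡ 16·(49)⁻¹ ≡ 59 (mod 575). Smallest non-negative: 59.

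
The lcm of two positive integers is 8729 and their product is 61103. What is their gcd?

7

gcd·lcm = product, so gcd = 61103/8729 = 7.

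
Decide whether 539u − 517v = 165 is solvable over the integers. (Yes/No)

Yes

gcd(539, 517): 539 = 1·517 + 22; 517 = 23·22 + 11; 22 = 2·11 + 0 → 11
11 divides 165, so a solution exists.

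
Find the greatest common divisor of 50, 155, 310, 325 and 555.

5

gcd(50, 155): 155 = 3·50 + 5; 50 = 10·5 + 0 → 5
gcd(5, 310): 310 = 62·5 + 0 → 5
gcd(5, 325): 325 = 65·5 + 0 → 5
gcd(5, 555): 555 = 111·5 + 0 → 5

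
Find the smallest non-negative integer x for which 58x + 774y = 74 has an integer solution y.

gcd(58, 774) = 2 (Euclid: 774 = 13·58 + 20; 58 = 2·20 + 18; 20 = 1·18 + 2; 18 = 9·2 + 0), and 2 | 74.
Extended Euclid: 58·(-40) + 774·(3) = 2. Scale by 37: x₀ = -1480.
General solution x = x₀ + 387t; reducing mod 387 gives x = 68 (and y = -5).

68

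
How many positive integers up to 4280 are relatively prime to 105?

1957

Prime factors of 105: 3, 5, 7. Count integers ≤ 4280 divisible by none of them.
By inclusion–exclusion: 4280 − ⌊4280/3⌋ − ⌊4280/5⌋ − ⌊4280/7⌋ + ⌊4280/15⌋ + ⌊4280/21⌋ + ⌊4280/35⌋ − ⌊4280/105⌋ = 1957.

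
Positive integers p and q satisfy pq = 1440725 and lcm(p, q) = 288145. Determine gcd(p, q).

From gcd × lcm = pq: gcd = 1440725 / 288145 = 5.

5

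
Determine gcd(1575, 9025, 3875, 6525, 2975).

25

1575 = 3² · 5² · 7; 9025 = 5² · 19²; 3875 = 5³ · 31; 6525 = 3² · 5² · 29; 2975 = 5² · 7 · 17
gcd takes min exponent of each prime: 5² = 25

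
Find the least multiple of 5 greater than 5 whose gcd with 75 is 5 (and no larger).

10

gcd(k, 75) = 5 forces 5 | k; write k = 5s. Then gcd(5s, 5·15) = 5·gcd(s, 15), so need gcd(s, 15) = 1.
5s > 5 gives s ≥ 2. The least s ≥ 2 coprime to 15 is 2, so k = 5·2 = 10.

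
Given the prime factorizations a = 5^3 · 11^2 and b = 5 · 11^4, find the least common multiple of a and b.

1830125

max exponent per prime: 5^3 · 11^4 = 1830125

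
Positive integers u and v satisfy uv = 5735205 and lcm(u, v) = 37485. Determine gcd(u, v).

153

gcd·lcm = product, so gcd = 5735205/37485 = 153.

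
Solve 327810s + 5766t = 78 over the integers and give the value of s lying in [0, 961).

Reduce mod 5766: 327810s ≡ 78 (mod 5766). With g = gcd(327810, 5766) = 6 dividing 78, divide through: 54635s ≡ 13 (mod 961).
Since gcd(54635, 961) = 1, s ≡ 13·(54635)⁻¹ ≡ 900 (mod 961). Smallest non-negative: 900.

900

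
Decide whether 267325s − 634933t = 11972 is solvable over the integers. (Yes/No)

By Bézout, 267325s − 634933t = 11972 has integer solutions iff gcd(267325, 634933) | 11972.
Euclid: 634933 = 2·267325 + 100283; 267325 = 2·100283 + 66759; 100283 = 1·66759 + 33524; 66759 = 1·33524 + 33235; 33524 = 1·33235 + 289; 33235 = 115·289 + 0. gcd = 289; 11972 mod 289 = 123. No.

No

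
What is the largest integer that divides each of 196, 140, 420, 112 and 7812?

gcd(196, 140): 196 = 1·140 + 56; 140 = 2·56 + 28; 56 = 2·28 + 0 → 28
gcd(28, 420): 420 = 15·28 + 0 → 28
gcd(28, 112): 112 = 4·28 + 0 → 28
gcd(28, 7812): 7812 = 279·28 + 0 → 28

28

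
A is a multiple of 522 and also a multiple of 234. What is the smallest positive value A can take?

gcd first: 522 = 2·234 + 54; 234 = 4·54 + 18; 54 = 3·18 + 0 → gcd = 18
lcm = 522·234/gcd = 122148/18 = 6786

6786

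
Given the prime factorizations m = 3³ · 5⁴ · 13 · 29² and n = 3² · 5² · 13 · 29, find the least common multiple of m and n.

max exponent per prime: 3³ · 5⁴ · 13 · 29² = 184494375

184494375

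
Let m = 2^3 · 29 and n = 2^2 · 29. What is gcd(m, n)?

min exponent per shared prime: 2^2 · 29 = 116

116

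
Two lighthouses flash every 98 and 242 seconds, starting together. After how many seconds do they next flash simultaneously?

11858

gcd first: 242 = 2·98 + 46; 98 = 2·46 + 6; 46 = 7·6 + 4; 6 = 1·4 + 2; 4 = 2·2 + 0 → gcd = 2
lcm = 98·242/gcd = 23716/2 = 11858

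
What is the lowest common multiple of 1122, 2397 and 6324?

1122 = 2 · 3 · 11 · 17; 2397 = 3 · 17 · 47; 6324 = 2² · 3 · 17 · 31
lcm takes max exponent of each prime: 2² · 3 · 11 · 17 · 31 · 47 = 3269508

3269508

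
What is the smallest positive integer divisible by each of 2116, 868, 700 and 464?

2116 = 2² · 23²; 868 = 2² · 7 · 31; 700 = 2² · 5² · 7; 464 = 2⁴ · 29
lcm takes max exponent of each prime: 2⁴ · 5² · 7 · 23² · 29 · 31 = 1331598800

1331598800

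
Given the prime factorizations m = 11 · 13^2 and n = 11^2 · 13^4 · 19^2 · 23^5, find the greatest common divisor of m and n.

min exponent per shared prime: 11 · 13^2 = 1859

1859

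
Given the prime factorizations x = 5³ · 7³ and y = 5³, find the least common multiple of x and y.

42875

max exponent per prime: 5³ · 7³ = 42875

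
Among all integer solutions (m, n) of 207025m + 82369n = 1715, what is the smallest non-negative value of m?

Euclid: 207025 = 2·82369 + 42287; 82369 = 1·42287 + 40082; 42287 = 1·40082 + 2205; 40082 = 18·2205 + 392; 2205 = 5·392 + 245; 392 = 1·245 + 147; 245 = 1·147 + 98; 147 = 1·98 + 49; 98 = 2·49 + 0 → gcd = 49; 1715 = 49·35.
Back-substitution yields 207025·(-635) + 82369·(1596) = 49, so one solution is m = -635·35 = -22225, n = 1596·35 = 55860.
Solutions in m differ by 82369/49 = 1681; the one in [0, 1681) is -22225 mod 1681 = 1309.

1309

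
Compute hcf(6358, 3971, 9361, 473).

6358 = 2 · 11 · 17²; 3971 = 11 · 19²; 9361 = 11 · 23 · 37; 473 = 11 · 43
gcd takes min exponent of each prime: 11 = 11

11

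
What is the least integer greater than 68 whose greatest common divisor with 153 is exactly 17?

Multiples of 17 above 68: 17·5, 17·6, … . Need the cofactor coprime to 153/17 = 9.
Checking s = 5, 6, … the first with gcd(s, 9) = 1 is s = 5, giving 85.

85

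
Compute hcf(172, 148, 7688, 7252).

gcd(172, 148): 172 = 1·148 + 24; 148 = 6·24 + 4; 24 = 6·4 + 0 → 4
gcd(4, 7688): 7688 = 1922·4 + 0 → 4
gcd(4, 7252): 7252 = 1813·4 + 0 → 4

4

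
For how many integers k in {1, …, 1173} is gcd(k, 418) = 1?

506

Prime factors of 418: 2, 11, 19. Count integers ≤ 1173 divisible by none of them.
By inclusion–exclusion: 1173 − ⌊1173/2⌋ − ⌊1173/11⌋ − ⌊1173/19⌋ + ⌊1173/22⌋ + ⌊1173/38⌋ + ⌊1173/209⌋ − ⌊1173/418⌋ = 506.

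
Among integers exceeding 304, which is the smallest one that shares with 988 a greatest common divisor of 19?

323

Multiples of 19 above 304: 19·17, 19·18, … . Need the cofactor coprime to 988/19 = 52.
Checking s = 17, 18, … the first with gcd(s, 52) = 1 is s = 17, giving 323.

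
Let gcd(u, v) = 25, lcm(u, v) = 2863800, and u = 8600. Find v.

8325

u·v = gcd·lcm = 25·2863800 = 71595000, so v = 71595000/8600 = 8325.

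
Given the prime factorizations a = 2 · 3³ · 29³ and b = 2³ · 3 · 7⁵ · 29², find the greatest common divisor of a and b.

min exponent per shared prime: 2 · 3 · 29² = 5046

5046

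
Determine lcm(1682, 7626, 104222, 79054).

12358748982

1682 = 2 · 29²; 7626 = 2 · 3 · 31 · 41; 104222 = 2 · 31 · 41²; 79054 = 2 · 29² · 47
lcm takes max exponent of each prime: 2 · 3 · 29² · 31 · 41² · 47 = 12358748982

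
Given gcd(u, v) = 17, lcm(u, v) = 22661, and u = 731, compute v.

Using uv = gcd(u,v)·lcm(u,v) = 17·22661 = 385237, we get v = 385237/731 = 527.

527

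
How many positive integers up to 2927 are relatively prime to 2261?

2237

2261 = 7·17·19. Inclusion–exclusion on these primes:
2927 − ⌊2927/7⌋ − ⌊2927/17⌋ − ⌊2927/19⌋ + ⌊2927/119⌋ + ⌊2927/133⌋ + ⌊2927/323⌋ − ⌊2927/2261⌋ = 2237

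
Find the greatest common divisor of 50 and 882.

Euclid: 882 = 17·50 + 32; 50 = 1·32 + 18; 32 = 1·18 + 14; 18 = 1·14 + 4; 14 = 3·4 + 2; 4 = 2·2 + 0. Last nonzero remainder: 2.

2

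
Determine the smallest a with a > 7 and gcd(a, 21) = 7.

14

Multiples of 7 above 7: 7·2, 7·3, … . Need the cofactor coprime to 21/7 = 3.
Checking s = 2, 3, … the first with gcd(s, 3) = 1 is s = 2, giving 14.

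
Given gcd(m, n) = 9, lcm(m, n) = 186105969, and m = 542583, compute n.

m·n = gcd·lcm = 9·186105969 = 1674953721, so n = 1674953721/542583 = 3087.

3087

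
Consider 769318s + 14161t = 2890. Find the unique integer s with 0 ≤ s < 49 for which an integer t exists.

Reduce mod 14161: 769318s ≡ 2890 (mod 14161). With g = gcd(769318, 14161) = 289 dividing 2890, divide through: 2662s ≡ 10 (mod 49).
Since gcd(2662, 49) = 1, s ≡ 10·(2662)⁻¹ ≡ 19 (mod 49). Smallest non-negative: 19.

19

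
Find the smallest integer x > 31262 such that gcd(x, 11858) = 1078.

32340

gcd(x, 11858) = 1078 forces 1078 | x; write x = 1078s. Then gcd(1078s, 1078·11) = 1078·gcd(s, 11), so need gcd(s, 11) = 1.
1078s > 31262 gives s ≥ 30. The least s ≥ 30 coprime to 11 is 30, so x = 1078·30 = 32340.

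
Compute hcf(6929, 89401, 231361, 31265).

169

6929 = 13² · 41; 89401 = 13² · 23²; 231361 = 13² · 37²; 31265 = 5 · 13² · 37
gcd takes min exponent of each prime: 13² = 169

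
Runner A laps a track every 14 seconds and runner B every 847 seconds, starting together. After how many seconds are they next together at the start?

1694

gcd first: 847 = 60·14 + 7; 14 = 2·7 + 0 → gcd = 7
lcm = 14·847/gcd = 11858/7 = 1694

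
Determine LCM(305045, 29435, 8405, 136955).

908640636791615

305045 = 5 · 13² · 19²; 29435 = 5 · 7 · 29²; 8405 = 5 · 41²; 136955 = 5 · 7² · 13 · 43
lcm takes max exponent of each prime: 5 · 7² · 13² · 19² · 29² · 41² · 43 = 908640636791615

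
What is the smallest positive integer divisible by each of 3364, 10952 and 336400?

460531600

lcm(3364, 10952) = 3364·10952/gcd = 36842528/4 = 9210632
lcm(9210632, 336400) = 9210632·336400/gcd = 3098456604800/6728 = 460531600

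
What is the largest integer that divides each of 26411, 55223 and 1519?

49

26411 = 7⁴ · 11; 55223 = 7⁴ · 23; 1519 = 7² · 31
gcd takes min exponent of each prime: 7² = 49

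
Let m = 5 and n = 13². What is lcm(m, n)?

845

max exponent per prime: 5 · 13² = 845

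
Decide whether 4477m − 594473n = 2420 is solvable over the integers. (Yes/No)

gcd(4477, 594473): 594473 = 132·4477 + 3509; 4477 = 1·3509 + 968; 3509 = 3·968 + 605; 968 = 1·605 + 363; 605 = 1·363 + 242; 363 = 1·242 + 121; 242 = 2·121 + 0 → 121
121 divides 2420, so a solution exists.

Yes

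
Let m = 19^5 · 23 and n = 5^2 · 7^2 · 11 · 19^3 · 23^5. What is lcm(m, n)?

214751377728770575

max exponent per prime: 5^2 · 7^2 · 11 · 19^5 · 23^5 = 214751377728770575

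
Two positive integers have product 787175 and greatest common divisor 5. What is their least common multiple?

157435

For any two positive integers, gcd × lcm equals their product. Hence lcm = 787175 / 5 = 157435.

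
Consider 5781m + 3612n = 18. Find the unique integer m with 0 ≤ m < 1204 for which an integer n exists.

10

gcd(5781, 3612) = 3 (Euclid: 5781 = 1·3612 + 2169; 3612 = 1·2169 + 1443; 2169 = 1·1443 + 726; 1443 = 1·726 + 717; 726 = 1·717 + 9; 717 = 79·9 + 6; 9 = 1·6 + 3; 6 = 2·3 + 0), and 3 | 18.
Extended Euclid: 5781·(403) + 3612·(-645) = 3. Scale by 6: m₀ = 2418.
General solution m = m₀ + 1204t; reducing mod 1204 gives m = 10 (and n = -16).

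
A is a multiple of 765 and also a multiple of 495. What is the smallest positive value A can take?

765 = 3² · 5 · 17; 495 = 3² · 5 · 11
max exponents: 3² · 5 · 11 · 17 = 8415

8415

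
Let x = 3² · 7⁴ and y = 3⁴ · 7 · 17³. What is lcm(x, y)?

955485153

max exponent per prime: 3⁴ · 7⁴ · 17³ = 955485153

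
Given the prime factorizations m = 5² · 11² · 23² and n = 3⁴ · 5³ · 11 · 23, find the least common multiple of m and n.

648091125

max exponent per prime: 3⁴ · 5³ · 11² · 23² = 648091125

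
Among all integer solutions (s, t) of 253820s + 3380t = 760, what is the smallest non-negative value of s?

gcd(253820, 3380) = 20 (Euclid: 253820 = 75·3380 + 320; 3380 = 10·320 + 180; 320 = 1·180 + 140; 180 = 1·140 + 40; 140 = 3·40 + 20; 40 = 2·20 + 0), and 20 | 760.
Extended Euclid: 253820·(74) + 3380·(-5557) = 20. Scale by 38: s₀ = 2812.
General solution s = s₀ + 169k; reducing mod 169 gives s = 108 (and t = -8110).

108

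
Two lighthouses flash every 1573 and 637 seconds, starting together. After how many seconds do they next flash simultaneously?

77077

1573 = 11² · 13; 637 = 7² · 13
max exponents: 7² · 11² · 13 = 77077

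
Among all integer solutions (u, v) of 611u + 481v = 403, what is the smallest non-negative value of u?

29

Reduce mod 481: 611u ≡ 403 (mod 481). With g = gcd(611, 481) = 13 dividing 403, divide through: 47u ≡ 31 (mod 37).
Since gcd(47, 37) = 1, u ≡ 31·(47)⁻¹ ≡ 29 (mod 37). Smallest non-negative: 29.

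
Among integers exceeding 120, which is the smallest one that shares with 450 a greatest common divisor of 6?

Multiples of 6 above 120: 6·21, 6·22, … . Need the cofactor coprime to 450/6 = 75.
Checking s = 21, 22, … the first with gcd(s, 75) = 1 is s = 22, giving 132.

132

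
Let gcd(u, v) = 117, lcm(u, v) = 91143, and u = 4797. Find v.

Using uv = gcd(u,v)·lcm(u,v) = 117·91143 = 10663731, we get v = 10663731/4797 = 2223.

2223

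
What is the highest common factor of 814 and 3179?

11

Euclid: 3179 = 3·814 + 737; 814 = 1·737 + 77; 737 = 9·77 + 44; 77 = 1·44 + 33; 44 = 1·33 + 11; 33 = 3·11 + 0. Last nonzero remainder: 11.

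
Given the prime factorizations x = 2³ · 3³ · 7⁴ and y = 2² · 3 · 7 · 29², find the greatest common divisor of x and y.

min exponent per shared prime: 2² · 3 · 7 = 84

84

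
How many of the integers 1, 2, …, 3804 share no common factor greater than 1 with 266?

1544

Prime factors of 266: 2, 7, 19. Count integers ≤ 3804 divisible by none of them.
By inclusion–exclusion: 3804 − ⌊3804/2⌋ − ⌊3804/7⌋ − ⌊3804/19⌋ + ⌊3804/14⌋ + ⌊3804/38⌋ + ⌊3804/133⌋ − ⌊3804/266⌋ = 1544.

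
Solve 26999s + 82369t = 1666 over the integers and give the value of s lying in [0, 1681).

1077

Euclid: 82369 = 3·26999 + 1372; 26999 = 19·1372 + 931; 1372 = 1·931 + 441; 931 = 2·441 + 49; 441 = 9·49 + 0 → gcd = 49; 1666 = 49·34.
Back-substitution yields 26999·(180) + 82369·(-59) = 49, so one solution is s = 180·34 = 6120, t = -59·34 = -2006.
Solutions in s differ by 82369/49 = 1681; the one in [0, 1681) is 6120 mod 1681 = 1077.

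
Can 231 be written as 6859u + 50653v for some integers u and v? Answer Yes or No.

gcd(6859, 50653): 50653 = 7·6859 + 2640; 6859 = 2·2640 + 1579; 2640 = 1·1579 + 1061; 1579 = 1·1061 + 518; 1061 = 2·518 + 25; 518 = 20·25 + 18; 25 = 1·18 + 7; 18 = 2·7 + 4; 7 = 1·4 + 3; 4 = 1·3 + 1; 3 = 3·1 + 0 → 1
1 divides 231, so a solution exists.

Yes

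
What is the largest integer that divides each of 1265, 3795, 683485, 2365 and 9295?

55

gcd(1265, 3795): 3795 = 3·1265 + 0 → 1265
gcd(1265, 683485): 683485 = 540·1265 + 385; 1265 = 3·385 + 110; 385 = 3·110 + 55; 110 = 2·55 + 0 → 55
gcd(55, 2365): 2365 = 43·55 + 0 → 55
gcd(55, 9295): 9295 = 169·55 + 0 → 55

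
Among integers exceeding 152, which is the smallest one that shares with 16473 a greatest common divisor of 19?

190

16473 = 19·867. Any m with gcd(m, 16473) = 19 is a multiple of 19, say 19s, with s coprime to 867.
Need s > 152/19, so s ≥ 9. First s ≥ 9 with gcd(s, 867) = 1 is s = 10. Thus m = 19·10 = 190.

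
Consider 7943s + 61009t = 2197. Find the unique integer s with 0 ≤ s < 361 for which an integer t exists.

31

gcd(7943, 61009) = 169 (Euclid: 61009 = 7·7943 + 5408; 7943 = 1·5408 + 2535; 5408 = 2·2535 + 338; 2535 = 7·338 + 169; 338 = 2·169 + 0), and 169 | 2197.
Extended Euclid: 7943·(169) + 61009·(-22) = 169. Scale by 13: s₀ = 2197.
General solution s = s₀ + 361k; reducing mod 361 gives s = 31 (and t = -4).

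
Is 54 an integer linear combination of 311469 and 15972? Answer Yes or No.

Yes

gcd(311469, 15972): 311469 = 19·15972 + 8001; 15972 = 1·8001 + 7971; 8001 = 1·7971 + 30; 7971 = 265·30 + 21; 30 = 1·21 + 9; 21 = 2·9 + 3; 9 = 3·3 + 0 → 3
3 divides 54, so a solution exists.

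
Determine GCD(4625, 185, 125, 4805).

5

gcd(4625, 185): 4625 = 25·185 + 0 → 185
gcd(185, 125): 185 = 1·125 + 60; 125 = 2·60 + 5; 60 = 12·5 + 0 → 5
gcd(5, 4805): 4805 = 961·5 + 0 → 5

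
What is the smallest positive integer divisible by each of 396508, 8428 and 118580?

396508 = 2² · 7³ · 17²; 8428 = 2² · 7² · 43; 118580 = 2² · 5 · 7² · 11²
lcm takes max exponent of each prime: 2² · 5 · 7³ · 11² · 17² · 43 = 10315155620

10315155620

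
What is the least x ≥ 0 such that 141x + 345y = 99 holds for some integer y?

gcd(141, 345) = 3 (Euclid: 345 = 2·141 + 63; 141 = 2·63 + 15; 63 = 4·15 + 3; 15 = 5·3 + 0), and 3 | 99.
Extended Euclid: 141·(-22) + 345·(9) = 3. Scale by 33: x₀ = -726.
General solution x = x₀ + 115t; reducing mod 115 gives x = 79 (and y = -32).

79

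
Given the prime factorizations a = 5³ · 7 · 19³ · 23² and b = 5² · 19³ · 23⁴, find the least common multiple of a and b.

max exponent per prime: 5³ · 7 · 19³ · 23⁴ = 1679500741625

1679500741625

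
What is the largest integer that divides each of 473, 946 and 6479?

gcd(473, 946): 946 = 2·473 + 0 → 473
gcd(473, 6479): 6479 = 13·473 + 330; 473 = 1·330 + 143; 330 = 2·143 + 44; 143 = 3·44 + 11; 44 = 4·11 + 0 → 11

11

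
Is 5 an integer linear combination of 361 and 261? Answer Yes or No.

By Bézout, 361s − 261t = 5 has integer solutions iff gcd(361, 261) | 5.
Euclid: 361 = 1·261 + 100; 261 = 2·100 + 61; 100 = 1·61 + 39; 61 = 1·39 + 22; 39 = 1·22 + 17; 22 = 1·17 + 5; 17 = 3·5 + 2; 5 = 2·2 + 1; 2 = 2·1 + 0. gcd = 1; 5 mod 1 = 0. Yes.

Yes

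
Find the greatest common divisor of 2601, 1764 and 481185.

9

2601 = 3² · 17²; 1764 = 2² · 3² · 7²; 481185 = 3² · 5 · 17² · 37
gcd takes min exponent of each prime: 3² = 9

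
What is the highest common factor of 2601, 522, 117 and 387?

2601 = 3² · 17²; 522 = 2 · 3² · 29; 117 = 3² · 13; 387 = 3² · 43
gcd takes min exponent of each prime: 3² = 9

9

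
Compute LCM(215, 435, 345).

lcm(215, 435) = 215·435/gcd = 93525/5 = 18705
lcm(18705, 345) = 18705·345/gcd = 6453225/15 = 430215

430215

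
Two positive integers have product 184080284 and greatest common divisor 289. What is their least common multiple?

For any two positive integers, gcd × lcm equals their product. Hence lcm = 184080284 / 289 = 636956.

636956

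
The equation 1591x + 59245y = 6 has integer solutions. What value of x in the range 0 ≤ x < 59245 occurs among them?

3761

Reduce mod 59245: 1591x ≡ 6 (mod 59245). With g = gcd(1591, 59245) = 1 dividing 6, divide through: 1591x ≡ 6 (mod 59245).
Since gcd(1591, 59245) = 1, x ≡ 6·(1591)⁻¹ ≡ 3761 (mod 59245). Smallest non-negative: 3761.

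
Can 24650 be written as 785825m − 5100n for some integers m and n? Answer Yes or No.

Yes

By Bézout, 785825m − 5100n = 24650 has integer solutions iff gcd(785825, 5100) | 24650.
Euclid: 785825 = 154·5100 + 425; 5100 = 12·425 + 0. gcd = 425; 24650 mod 425 = 0. Yes.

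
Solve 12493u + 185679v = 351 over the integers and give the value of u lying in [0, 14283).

12663

Reduce mod 185679: 12493u ≡ 351 (mod 185679). With g = gcd(12493, 185679) = 13 dividing 351, divide through: 961u ≡ 27 (mod 14283).
Since gcd(961, 14283) = 1, u ≡ 27·(961)⁻¹ ≡ 12663 (mod 14283). Smallest non-negative: 12663.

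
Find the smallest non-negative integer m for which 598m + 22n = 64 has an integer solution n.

Reduce mod 22: 598m ≡ 64 (mod 22). With g = gcd(598, 22) = 2 dividing 64, divide through: 299m ≡ 32 (mod 11).
Since gcd(299, 11) = 1, m ≡ 32·(299)⁻¹ ≡ 5 (mod 11). Smallest non-negative: 5.

5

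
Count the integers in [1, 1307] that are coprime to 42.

374

Prime factors of 42: 2, 3, 7. Count integers ≤ 1307 divisible by none of them.
By inclusion–exclusion: 1307 − ⌊1307/2⌋ − ⌊1307/3⌋ − ⌊1307/7⌋ + ⌊1307/6⌋ + ⌊1307/14⌋ + ⌊1307/21⌋ − ⌊1307/42⌋ = 374.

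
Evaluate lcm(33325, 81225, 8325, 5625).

100152455625

33325 = 5² · 31 · 43; 81225 = 3² · 5² · 19²; 8325 = 3² · 5² · 37; 5625 = 3² · 5⁴
lcm takes max exponent of each prime: 3² · 5⁴ · 19² · 31 · 37 · 43 = 100152455625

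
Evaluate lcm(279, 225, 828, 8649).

19892700

lcm(279, 225) = 279·225/gcd = 62775/9 = 6975
lcm(6975, 828) = 6975·828/gcd = 5775300/9 = 641700
lcm(641700, 8649) = 641700·8649/gcd = 5550063300/279 = 19892700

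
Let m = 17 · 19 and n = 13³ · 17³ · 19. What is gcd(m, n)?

323

min exponent per shared prime: 17 · 19 = 323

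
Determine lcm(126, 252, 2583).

lcm(126, 252) = 126·252/gcd = 31752/126 = 252
lcm(252, 2583) = 252·2583/gcd = 650916/63 = 10332

10332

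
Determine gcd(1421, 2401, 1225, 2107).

49

gcd(1421, 2401): 2401 = 1·1421 + 980; 1421 = 1·980 + 441; 980 = 2·441 + 98; 441 = 4·98 + 49; 98 = 2·49 + 0 → 49
gcd(49, 1225): 1225 = 25·49 + 0 → 49
gcd(49, 2107): 2107 = 43·49 + 0 → 49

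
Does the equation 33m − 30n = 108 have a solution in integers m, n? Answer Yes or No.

Yes

gcd(33, 30): 33 = 1·30 + 3; 30 = 10·3 + 0 → 3
3 divides 108, so a solution exists.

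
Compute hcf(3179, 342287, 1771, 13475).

11

gcd(3179, 342287): 342287 = 107·3179 + 2134; 3179 = 1·2134 + 1045; 2134 = 2·1045 + 44; 1045 = 23·44 + 33; 44 = 1·33 + 11; 33 = 3·11 + 0 → 11
gcd(11, 1771): 1771 = 161·11 + 0 → 11
gcd(11, 13475): 13475 = 1225·11 + 0 → 11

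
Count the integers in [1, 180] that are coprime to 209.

Prime factors of 209: 11, 19. Count integers ≤ 180 divisible by none of them.
By inclusion–exclusion: 180 − ⌊180/11⌋ − ⌊180/19⌋ + ⌊180/209⌋ = 155.

155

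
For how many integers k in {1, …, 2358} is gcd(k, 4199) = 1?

1941

4199 = 13·17·19. Inclusion–exclusion on these primes:
2358 − ⌊2358/13⌋ − ⌊2358/17⌋ − ⌊2358/19⌋ + ⌊2358/221⌋ + ⌊2358/247⌋ + ⌊2358/323⌋ − ⌊2358/4199⌋ = 1941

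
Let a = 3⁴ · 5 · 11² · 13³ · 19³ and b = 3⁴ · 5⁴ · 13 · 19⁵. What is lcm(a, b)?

max exponent per prime: 3⁴ · 5⁴ · 11² · 13³ · 19⁵ = 33323335699314375

33323335699314375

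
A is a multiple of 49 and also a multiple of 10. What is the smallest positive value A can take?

490

49 = 7²; 10 = 2 · 5
max exponents: 2 · 5 · 7² = 490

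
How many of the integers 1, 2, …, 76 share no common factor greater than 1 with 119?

Prime factors of 119: 7, 17. Count integers ≤ 76 divisible by none of them.
By inclusion–exclusion: 76 − ⌊76/7⌋ − ⌊76/17⌋ + ⌊76/119⌋ = 62.

62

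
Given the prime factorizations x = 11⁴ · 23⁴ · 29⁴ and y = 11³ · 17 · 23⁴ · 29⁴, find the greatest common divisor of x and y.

263439801909251

min exponent per shared prime: 11³ · 23⁴ · 29⁴ = 263439801909251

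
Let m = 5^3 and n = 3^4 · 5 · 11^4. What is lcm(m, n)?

148240125

max exponent per prime: 3^4 · 5^3 · 11^4 = 148240125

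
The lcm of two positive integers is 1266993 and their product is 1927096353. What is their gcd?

1521

gcd·lcm = product, so gcd = 1927096353/1266993 = 1521.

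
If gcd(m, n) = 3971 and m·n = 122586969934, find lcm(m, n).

Since gcd(m,n)·lcm(m,n) = mn, lcm = 122586969934/3971 = 30870554.

30870554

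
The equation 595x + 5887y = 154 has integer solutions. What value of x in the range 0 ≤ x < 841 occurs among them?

gcd(595, 5887) = 7 (Euclid: 5887 = 9·595 + 532; 595 = 1·532 + 63; 532 = 8·63 + 28; 63 = 2·28 + 7; 28 = 4·7 + 0), and 7 | 154.
Extended Euclid: 595·(188) + 5887·(-19) = 7. Scale by 22: x₀ = 4136.
General solution x = x₀ + 841t; reducing mod 841 gives x = 772 (and y = -78).

772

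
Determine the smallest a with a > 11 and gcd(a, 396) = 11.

55

396 = 11·36. Any a with gcd(a, 396) = 11 is a multiple of 11, say 11s, with s coprime to 36.
Need s > 11/11, so s ≥ 2. First s ≥ 2 with gcd(s, 36) = 1 is s = 5. Thus a = 11·5 = 55.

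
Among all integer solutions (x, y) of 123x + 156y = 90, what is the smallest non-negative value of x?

2

Euclid: 156 = 1·123 + 33; 123 = 3·33 + 24; 33 = 1·24 + 9; 24 = 2·9 + 6; 9 = 1·6 + 3; 6 = 2·3 + 0 → gcd = 3; 90 = 3·30.
Back-substitution yields 123·(-19) + 156·(15) = 3, so one solution is x = -19·30 = -570, y = 15·30 = 450.
Solutions in x differ by 156/3 = 52; the one in [0, 52) is -570 mod 52 = 2.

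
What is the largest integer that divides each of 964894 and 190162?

14

Euclid: 964894 = 5·190162 + 14084; 190162 = 13·14084 + 7070; 14084 = 1·7070 + 7014; 7070 = 1·7014 + 56; 7014 = 125·56 + 14; 56 = 4·14 + 0. Last nonzero remainder: 14.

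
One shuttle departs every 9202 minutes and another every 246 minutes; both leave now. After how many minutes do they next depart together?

9202 = 2 · 43 · 107; 246 = 2 · 3 · 41
max exponents: 2 · 3 · 41 · 43 · 107 = 1131846

1131846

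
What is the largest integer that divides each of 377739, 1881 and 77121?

171

gcd(377739, 1881): 377739 = 200·1881 + 1539; 1881 = 1·1539 + 342; 1539 = 4·342 + 171; 342 = 2·171 + 0 → 171
gcd(171, 77121): 77121 = 451·171 + 0 → 171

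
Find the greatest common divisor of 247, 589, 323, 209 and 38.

gcd(247, 589): 589 = 2·247 + 95; 247 = 2·95 + 57; 95 = 1·57 + 38; 57 = 1·38 + 19; 38 = 2·19 + 0 → 19
gcd(19, 323): 323 = 17·19 + 0 → 19
gcd(19, 209): 209 = 11·19 + 0 → 19
gcd(19, 38): 38 = 2·19 + 0 → 19

19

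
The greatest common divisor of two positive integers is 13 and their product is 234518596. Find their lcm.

gcd·lcm = product, so lcm = 234518596/13 = 18039892.

18039892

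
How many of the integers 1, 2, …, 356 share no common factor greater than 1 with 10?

10 = 2·5. Inclusion–exclusion on these primes:
356 − ⌊356/2⌋ − ⌊356/5⌋ + ⌊356/10⌋ = 142

142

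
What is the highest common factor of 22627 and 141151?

Euclid: 141151 = 6·22627 + 5389; 22627 = 4·5389 + 1071; 5389 = 5·1071 + 34; 1071 = 31·34 + 17; 34 = 2·17 + 0. Last nonzero remainder: 17.

17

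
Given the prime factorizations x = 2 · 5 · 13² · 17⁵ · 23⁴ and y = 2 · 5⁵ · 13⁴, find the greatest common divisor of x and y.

min exponent per shared prime: 2 · 5 · 13² = 1690

1690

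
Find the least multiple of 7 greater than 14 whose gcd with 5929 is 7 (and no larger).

5929 = 7·847. Any m with gcd(m, 5929) = 7 is a multiple of 7, say 7s, with s coprime to 847.
Need s > 14/7, so s ≥ 3. First s ≥ 3 with gcd(s, 847) = 1 is s = 3. Thus m = 7·3 = 21.

21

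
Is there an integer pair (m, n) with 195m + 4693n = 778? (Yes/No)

No

gcd(195, 4693): 4693 = 24·195 + 13; 195 = 15·13 + 0 → 13
13 does not divide 778, so a solution does not exist.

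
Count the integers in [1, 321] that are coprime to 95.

244

Prime factors of 95: 5, 19. Count integers ≤ 321 divisible by none of them.
By inclusion–exclusion: 321 − ⌊321/5⌋ − ⌊321/19⌋ + ⌊321/95⌋ = 244.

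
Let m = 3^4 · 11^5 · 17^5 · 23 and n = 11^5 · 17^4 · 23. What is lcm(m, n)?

max exponent per prime: 3^4 · 11^5 · 17^5 · 23 = 426011073024141

426011073024141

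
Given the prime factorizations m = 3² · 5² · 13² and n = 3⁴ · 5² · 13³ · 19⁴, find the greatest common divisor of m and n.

38025

min exponent per shared prime: 3² · 5² · 13² = 38025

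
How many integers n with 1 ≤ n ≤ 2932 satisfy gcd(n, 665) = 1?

665 = 5·7·19. Inclusion–exclusion on these primes:
2932 − ⌊2932/5⌋ − ⌊2932/7⌋ − ⌊2932/19⌋ + ⌊2932/35⌋ + ⌊2932/95⌋ + ⌊2932/133⌋ − ⌊2932/665⌋ = 1905

1905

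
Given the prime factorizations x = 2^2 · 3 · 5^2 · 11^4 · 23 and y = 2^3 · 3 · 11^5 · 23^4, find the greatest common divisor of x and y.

4040916

min exponent per shared prime: 2^2 · 3 · 11^4 · 23 = 4040916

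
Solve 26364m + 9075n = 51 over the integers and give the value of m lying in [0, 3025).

2909

Reduce mod 9075: 26364m ≡ 51 (mod 9075). With g = gcd(26364, 9075) = 3 dividing 51, divide through: 8788m ≡ 17 (mod 3025).
Since gcd(8788, 3025) = 1, m ≡ 17·(8788)⁻¹ ≡ 2909 (mod 3025). Smallest non-negative: 2909.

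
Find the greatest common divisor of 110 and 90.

10

Euclid: 110 = 1·90 + 20; 90 = 4·20 + 10; 20 = 2·10 + 0. Last nonzero remainder: 10.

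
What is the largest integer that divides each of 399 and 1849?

1

399 = 3 · 7 · 19
1849 = 43²
Common: 1 = 1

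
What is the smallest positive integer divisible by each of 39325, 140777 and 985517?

39325 = 5² · 11² · 13; 140777 = 7² · 13² · 17; 985517 = 13 · 41 · 43²
lcm takes max exponent of each prime: 5² · 7² · 11² · 13² · 17 · 41 · 43² = 32283294868825

32283294868825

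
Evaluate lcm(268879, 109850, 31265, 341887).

353562441050

lcm(268879, 109850) = 268879·109850/gcd = 29536358150/169 = 174771350
lcm(174771350, 31265) = 174771350·31265/gcd = 5464226257750/31265 = 174771350
lcm(174771350, 341887) = 174771350·341887/gcd = 59752052537450/169 = 353562441050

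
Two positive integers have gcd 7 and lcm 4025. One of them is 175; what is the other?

Using ab = gcd(a,b)·lcm(a,b) = 7·4025 = 28175, we get b = 28175/175 = 161.

161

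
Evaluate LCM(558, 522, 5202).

558 = 2 · 3² · 31; 522 = 2 · 3² · 29; 5202 = 2 · 3² · 17²
lcm takes max exponent of each prime: 2 · 3² · 17² · 29 · 31 = 4676598

4676598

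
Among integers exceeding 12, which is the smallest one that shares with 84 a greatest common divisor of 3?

15

gcd(m, 84) = 3 forces 3 | m; write m = 3s. Then gcd(3s, 3·28) = 3·gcd(s, 28), so need gcd(s, 28) = 1.
3s > 12 gives s ≥ 5. The least s ≥ 5 coprime to 28 is 5, so m = 3·5 = 15.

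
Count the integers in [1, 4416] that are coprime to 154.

154 = 2·7·11. Inclusion–exclusion on these primes:
4416 − ⌊4416/2⌋ − ⌊4416/7⌋ − ⌊4416/11⌋ + ⌊4416/14⌋ + ⌊4416/22⌋ + ⌊4416/77⌋ − ⌊4416/154⌋ = 1721

1721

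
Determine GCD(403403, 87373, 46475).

gcd(403403, 87373): 403403 = 4·87373 + 53911; 87373 = 1·53911 + 33462; 53911 = 1·33462 + 20449; 33462 = 1·20449 + 13013; 20449 = 1·13013 + 7436; 13013 = 1·7436 + 5577; 7436 = 1·5577 + 1859; 5577 = 3·1859 + 0 → 1859
gcd(1859, 46475): 46475 = 25·1859 + 0 → 1859

1859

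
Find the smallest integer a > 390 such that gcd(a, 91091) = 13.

403

gcd(a, 91091) = 13 forces 13 | a; write a = 13s. Then gcd(13s, 13·7007) = 13·gcd(s, 7007), so need gcd(s, 7007) = 1.
13s > 390 gives s ≥ 31. The least s ≥ 31 coprime to 7007 is 31, so a = 13·31 = 403.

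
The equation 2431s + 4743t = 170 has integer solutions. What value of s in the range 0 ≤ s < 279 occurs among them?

Reduce mod 4743: 2431s ≡ 170 (mod 4743). With g = gcd(2431, 4743) = 17 dividing 170, divide through: 143s ≡ 10 (mod 279).
Since gcd(143, 279) = 1, s ≡ 10·(143)⁻¹ ≡ 242 (mod 279). Smallest non-negative: 242.

242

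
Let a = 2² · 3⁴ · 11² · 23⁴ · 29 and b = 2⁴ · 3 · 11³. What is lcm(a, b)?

max exponent per prime: 2⁴ · 3⁴ · 11³ · 23⁴ · 29 = 13998851255664

13998851255664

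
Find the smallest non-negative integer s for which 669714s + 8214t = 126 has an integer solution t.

527

Reduce mod 8214: 669714s ≡ 126 (mod 8214). With g = gcd(669714, 8214) = 6 dividing 126, divide through: 111619s ≡ 21 (mod 1369).
Since gcd(111619, 1369) = 1, s ≡ 21·(111619)⁻¹ ≡ 527 (mod 1369). Smallest non-negative: 527.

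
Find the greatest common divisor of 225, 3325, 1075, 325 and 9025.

25

gcd(225, 3325): 3325 = 14·225 + 175; 225 = 1·175 + 50; 175 = 3·50 + 25; 50 = 2·25 + 0 → 25
gcd(25, 1075): 1075 = 43·25 + 0 → 25
gcd(25, 325): 325 = 13·25 + 0 → 25
gcd(25, 9025): 9025 = 361·25 + 0 → 25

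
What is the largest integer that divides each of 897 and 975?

39

897 = 3 · 13 · 23
975 = 3 · 5² · 13
Common: 3 · 13 = 39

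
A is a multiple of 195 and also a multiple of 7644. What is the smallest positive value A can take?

38220

gcd first: 7644 = 39·195 + 39; 195 = 5·39 + 0 → gcd = 39
lcm = 195·7644/gcd = 1490580/39 = 38220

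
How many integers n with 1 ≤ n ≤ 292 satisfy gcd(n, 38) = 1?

38 = 2·19. Inclusion–exclusion on these primes:
292 − ⌊292/2⌋ − ⌊292/19⌋ + ⌊292/38⌋ = 138

138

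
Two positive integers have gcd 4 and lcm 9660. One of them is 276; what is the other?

140

a·b = gcd·lcm = 4·9660 = 38640, so b = 38640/276 = 140.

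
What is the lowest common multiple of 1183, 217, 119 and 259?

1183 = 7 · 13²; 217 = 7 · 31; 119 = 7 · 17; 259 = 7 · 37
lcm takes max exponent of each prime: 7 · 13² · 17 · 31 · 37 = 23067317

23067317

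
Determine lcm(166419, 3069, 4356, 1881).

166419 = 3² · 11 · 41²; 3069 = 3² · 11 · 31; 4356 = 2² · 3² · 11²; 1881 = 3² · 11 · 19
lcm takes max exponent of each prime: 2² · 3² · 11² · 19 · 31 · 41² = 4312914804

4312914804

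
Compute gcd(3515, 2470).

95

Euclid: 3515 = 1·2470 + 1045; 2470 = 2·1045 + 380; 1045 = 2·380 + 285; 380 = 1·285 + 95; 285 = 3·95 + 0. Last nonzero remainder: 95.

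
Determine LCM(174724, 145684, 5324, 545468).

174724 = 2² · 11² · 19²; 145684 = 2² · 7 · 11² · 43; 5324 = 2² · 11³; 545468 = 2² · 7² · 11² · 23
lcm takes max exponent of each prime: 2² · 7² · 11³ · 19² · 23 · 43 = 93140297404

93140297404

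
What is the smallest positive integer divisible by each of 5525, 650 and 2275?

5525 = 5² · 13 · 17; 650 = 2 · 5² · 13; 2275 = 5² · 7 · 13
lcm takes max exponent of each prime: 2 · 5² · 7 · 13 · 17 = 77350

77350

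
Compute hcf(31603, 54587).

31603 = 11 · 13² · 17
54587 = 13² · 17 · 19
Common: 13² · 17 = 2873

2873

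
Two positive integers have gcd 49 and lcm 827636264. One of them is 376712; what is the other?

107653

a·b = gcd·lcm = 49·827636264 = 40554176936, so b = 40554176936/376712 = 107653.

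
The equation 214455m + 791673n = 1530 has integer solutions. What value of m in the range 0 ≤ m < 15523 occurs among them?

3064

Reduce mod 791673: 214455m ≡ 1530 (mod 791673). With g = gcd(214455, 791673) = 51 dividing 1530, divide through: 4205m ≡ 30 (mod 15523).
Since gcd(4205, 15523) = 1, m ≡ 30·(4205)⁻¹ ≡ 3064 (mod 15523). Smallest non-negative: 3064.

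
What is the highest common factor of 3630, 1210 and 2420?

1210

gcd(3630, 1210): 3630 = 3·1210 + 0 → 1210
gcd(1210, 2420): 2420 = 2·1210 + 0 → 1210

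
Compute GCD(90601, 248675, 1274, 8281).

49

90601 = 7² · 43²; 248675 = 5² · 7³ · 29; 1274 = 2 · 7² · 13; 8281 = 7² · 13²
gcd takes min exponent of each prime: 7² = 49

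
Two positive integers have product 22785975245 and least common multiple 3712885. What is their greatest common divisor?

6137

gcd·lcm = product, so gcd = 22785975245/3712885 = 6137.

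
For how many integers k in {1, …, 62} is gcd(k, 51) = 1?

51 = 3·17. Inclusion–exclusion on these primes:
62 − ⌊62/3⌋ − ⌊62/17⌋ + ⌊62/51⌋ = 40

40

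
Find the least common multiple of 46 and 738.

46 = 2 · 23; 738 = 2 · 3² · 41
max exponents: 2 · 3² · 23 · 41 = 16974

16974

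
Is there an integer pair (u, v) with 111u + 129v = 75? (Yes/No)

By Bézout, 111u + 129v = 75 has integer solutions iff gcd(111, 129) | 75.
Euclid: 129 = 1·111 + 18; 111 = 6·18 + 3; 18 = 6·3 + 0. gcd = 3; 75 mod 3 = 0. Yes.

Yes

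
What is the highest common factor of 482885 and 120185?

65

Euclid: 482885 = 4·120185 + 2145; 120185 = 56·2145 + 65; 2145 = 33·65 + 0. Last nonzero remainder: 65.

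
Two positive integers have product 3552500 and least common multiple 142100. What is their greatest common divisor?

From gcd × lcm = pq: gcd = 3552500 / 142100 = 25.

25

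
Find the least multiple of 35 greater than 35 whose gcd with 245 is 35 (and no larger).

70

Multiples of 35 above 35: 35·2, 35·3, … . Need the cofactor coprime to 245/35 = 7.
Checking s = 2, 3, … the first with gcd(s, 7) = 1 is s = 2, giving 70.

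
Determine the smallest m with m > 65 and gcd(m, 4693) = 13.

78

Multiples of 13 above 65: 13·6, 13·7, … . Need the cofactor coprime to 4693/13 = 361.
Checking s = 6, 7, … the first with gcd(s, 361) = 1 is s = 6, giving 78.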